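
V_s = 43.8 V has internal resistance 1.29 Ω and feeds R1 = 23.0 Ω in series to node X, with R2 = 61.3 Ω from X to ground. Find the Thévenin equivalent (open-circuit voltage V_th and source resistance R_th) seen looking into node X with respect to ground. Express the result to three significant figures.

V_th ≈ 31.4 V, R_th ≈ 17.4 Ω

R1' = 1.29 + 23.0 = 24.29 Ω (source resistance + R1).
Open-circuit (no load on X): V_th = V_s · R2/(R1' + R2) = 43.8 × 61.3/(24.29 + 61.3) = 31.37 V.
Looking into X with the source shorted: R_th = R1'·R2/(R1'+R2) = 24.29 × 61.3/85.59 = 17.40 Ω.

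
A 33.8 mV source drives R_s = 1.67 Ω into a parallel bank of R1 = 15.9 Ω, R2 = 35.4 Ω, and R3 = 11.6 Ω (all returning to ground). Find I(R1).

I ≈ 1.64 mA

Combine the parallel branches: R_p = (1/15.9 + 1/35.4 + 1/11.6)⁻¹ = 5.639 Ω.
V_A = 33.8 × 5.639/7.309 = 26.08 mV.
I(R1) = V_A / R1 = 26.08/15.9 = 1.640 mA.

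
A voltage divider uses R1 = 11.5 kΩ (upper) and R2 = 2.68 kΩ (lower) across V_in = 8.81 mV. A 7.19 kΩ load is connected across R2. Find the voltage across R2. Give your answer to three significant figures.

V_out ≈ 1.28 mV

First combine the lower leg with the load: R2 ‖ R_L = 1.952 kΩ.
Now apply the divider: V_out = 8.81 × 0.1451 = 1.279 mV.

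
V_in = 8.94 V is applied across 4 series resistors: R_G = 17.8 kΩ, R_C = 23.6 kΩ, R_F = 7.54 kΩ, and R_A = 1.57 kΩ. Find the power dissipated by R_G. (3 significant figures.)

ΣR = 50.51 kΩ → I = 8.94/50.51 = 0.1770 mA.
P(R_G) = I²·R_G = (0.1770)² × 17.8 = 0.5576 mW.

P ≈ 0.558 mW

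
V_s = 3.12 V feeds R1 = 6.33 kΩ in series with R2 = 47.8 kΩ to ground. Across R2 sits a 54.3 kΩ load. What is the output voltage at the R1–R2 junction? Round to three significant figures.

The load sits in parallel with R2, giving an effective lower resistance R2' = R2·R_L/(R2+R_L) = 25.42 kΩ.
Voltage divider with the loaded lower leg: V_out = 3.12 × 25.42/(6.33 + 25.42) = 3.12 × 0.8006 = 2.498 V.

V_out ≈ 2.50 V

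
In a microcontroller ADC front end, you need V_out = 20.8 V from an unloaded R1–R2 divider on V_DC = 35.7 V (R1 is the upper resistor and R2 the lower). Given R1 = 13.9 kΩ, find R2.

R2 ≈ 19.4 kΩ

The divider ratio is R2/(R1+R2) = 20.8/35.7 = 0.5826.
Rearranging, R2 = R1·k/(1−k) = 13.9 × 1.396 = 19.40 kΩ.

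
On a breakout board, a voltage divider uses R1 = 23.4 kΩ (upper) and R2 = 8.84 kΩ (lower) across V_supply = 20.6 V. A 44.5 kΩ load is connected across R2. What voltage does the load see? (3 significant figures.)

V_out ≈ 4.94 V

R2 ‖ R_L = (8.84 × 44.5)/(8.84 + 44.5) = 7.375 kΩ.
Now apply the divider: V_out = 20.6 × 0.2396 = 4.937 V.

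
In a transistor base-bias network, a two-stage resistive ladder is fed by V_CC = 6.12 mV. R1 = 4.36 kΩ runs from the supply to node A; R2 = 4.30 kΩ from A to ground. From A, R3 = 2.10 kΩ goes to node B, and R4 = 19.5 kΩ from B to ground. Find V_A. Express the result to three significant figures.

Looking into the second stage from A: R3 + R4 = 21.60 kΩ appears in parallel with R2.
R2 ‖ (R3+R4) = 3.586 kΩ.
V_A = 6.12 × 3.586/(4.36 + 3.586) = 2.762 mV.

V_A ≈ 2.76 mV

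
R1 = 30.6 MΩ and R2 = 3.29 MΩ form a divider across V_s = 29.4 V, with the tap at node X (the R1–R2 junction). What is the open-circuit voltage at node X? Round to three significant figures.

With X open, the divider is unloaded: V_th = 29.4 × 3.29/33.89 = 2.854 V.

V_th ≈ 2.85 V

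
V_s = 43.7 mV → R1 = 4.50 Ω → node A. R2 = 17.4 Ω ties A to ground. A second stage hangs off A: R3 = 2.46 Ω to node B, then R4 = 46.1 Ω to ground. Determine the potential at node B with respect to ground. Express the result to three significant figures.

Looking into the second stage from A: R3 + R4 = 48.56 Ω appears in parallel with R2.
Effective lower resistance at A: R2 ‖ 48.56 = 12.81 Ω.
V_A = 43.7 × 12.81/(4.50 + 12.81) = 32.34 mV.
Stage 2 is unloaded, so V_B = V_A · R4/(R3+R4) = 32.34 × 46.1/48.56 = 30.70 mV.

V_B ≈ 30.7 mV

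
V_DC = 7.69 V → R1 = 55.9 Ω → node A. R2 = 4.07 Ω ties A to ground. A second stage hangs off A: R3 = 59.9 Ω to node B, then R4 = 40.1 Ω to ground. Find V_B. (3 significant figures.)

V_B ≈ 0.202 V

The second stage (R3 + R4 = 100.0 Ω) loads node A in parallel with R2.
Effective lower resistance at A: R2 ‖ 100.0 = 3.911 Ω.
First divider: V_A = V_DC · 3.911/(55.9 + 3.911) = 0.5028 V.
Stage 2 is unloaded, so V_B = V_A · R4/(R3+R4) = 0.5028 × 40.1/100.0 = 0.2016 V.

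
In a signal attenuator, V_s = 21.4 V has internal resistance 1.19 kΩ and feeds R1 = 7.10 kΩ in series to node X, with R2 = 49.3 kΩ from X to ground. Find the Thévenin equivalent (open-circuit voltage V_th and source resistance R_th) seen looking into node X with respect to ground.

V_th ≈ 18.3 V, R_th ≈ 7.10 kΩ

R1' = 1.19 + 7.10 = 8.290 kΩ (source resistance + R1).
Open-circuit (no load on X): V_th = V_s · R2/(R1' + R2) = 21.4 × 49.3/(8.290 + 49.3) = 18.32 V.
Looking into X with the source shorted: R_th = R1'·R2/(R1'+R2) = 8.290 × 49.3/57.59 = 7.097 kΩ.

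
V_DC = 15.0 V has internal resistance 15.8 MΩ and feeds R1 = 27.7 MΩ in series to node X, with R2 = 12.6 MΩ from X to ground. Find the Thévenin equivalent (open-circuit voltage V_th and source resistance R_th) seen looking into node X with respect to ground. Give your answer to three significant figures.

V_th ≈ 3.37 V, R_th ≈ 9.77 MΩ

R1' = 15.8 + 27.7 = 43.50 MΩ (source resistance + R1).
Open-circuit (no load on X): V_th = V_DC · R2/(R1' + R2) = 15.0 × 12.6/(43.50 + 12.6) = 3.369 V.
With V_DC suppressed (replaced by a short), R_th = R1' ‖ R2 = (43.50 × 12.6)/(43.50 + 12.6) = 9.770 MΩ.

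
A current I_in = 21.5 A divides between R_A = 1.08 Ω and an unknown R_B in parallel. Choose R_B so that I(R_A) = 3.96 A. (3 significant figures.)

R_B ≈ 0.244 Ω

Two-branch current divider: I_A = I_in · R_B/(R_A + R_B).
3.96/21.5 = R_B/(R_A + R_B) → R_B = R_A · (0.1842)/(1 − 0.1842) = 1.08 × 0.2258 = 0.2438 Ω.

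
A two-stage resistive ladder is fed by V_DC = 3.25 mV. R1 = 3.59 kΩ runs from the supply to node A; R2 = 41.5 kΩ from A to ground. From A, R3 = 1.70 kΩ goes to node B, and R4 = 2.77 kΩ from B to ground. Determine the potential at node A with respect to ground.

V_A ≈ 1.72 mV

Node A sees R2 in parallel with the series input of stage 2, R3 + R4 = 4.470 kΩ.
R2 ‖ (R3+R4) = 4.035 kΩ.
First divider: V_A = V_DC · 4.035/(3.59 + 4.035) = 1.720 mV.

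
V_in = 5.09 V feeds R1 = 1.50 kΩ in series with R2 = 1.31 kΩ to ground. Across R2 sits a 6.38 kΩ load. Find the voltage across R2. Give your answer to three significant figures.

V_out ≈ 2.14 V

First combine the lower leg with the load: R2 ‖ R_L = 1.087 kΩ.
Then V_out = V_in · R2'/(R1 + R2') = 5.09 × 1.087/2.587 = 2.139 V.
(Unloaded it would be 2.37 V; the load pulls it down.)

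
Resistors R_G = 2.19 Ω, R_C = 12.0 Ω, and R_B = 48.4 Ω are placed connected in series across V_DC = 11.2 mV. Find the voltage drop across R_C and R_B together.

V ≈ 10.8 mV

Series total: ΣR = 2.19 + 12.0 + 48.4 = 62.59 Ω.
R_{R_C..R_B} = 12.0 + 48.4 = 60.40 Ω.
V = V_DC · R/ΣR = 11.2 × 0.9650 = 10.81 mV.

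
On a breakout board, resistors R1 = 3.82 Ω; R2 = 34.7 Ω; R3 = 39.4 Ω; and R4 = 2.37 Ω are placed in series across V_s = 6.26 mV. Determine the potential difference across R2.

ΣR = 3.82 + 34.7 + 39.4 + 2.37 = 80.29 Ω.
Voltage divider: V = V_s · (34.70 / 80.29) = 6.26 × 0.4322 = 2.705 mV.

V ≈ 2.71 mV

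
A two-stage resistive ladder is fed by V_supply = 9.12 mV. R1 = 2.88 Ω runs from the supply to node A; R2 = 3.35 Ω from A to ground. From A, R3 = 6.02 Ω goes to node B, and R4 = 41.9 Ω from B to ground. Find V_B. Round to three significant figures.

Looking into the second stage from A: R3 + R4 = 47.92 Ω appears in parallel with R2.
Effective lower resistance at A: R2 ‖ 47.92 = 3.131 Ω.
V_A = 9.12 × 3.131/(2.88 + 3.131) = 4.750 mV.
Stage 2 is unloaded, so V_B = V_A · R4/(R3+R4) = 4.750 × 41.9/47.92 = 4.154 mV.

V_B ≈ 4.15 mV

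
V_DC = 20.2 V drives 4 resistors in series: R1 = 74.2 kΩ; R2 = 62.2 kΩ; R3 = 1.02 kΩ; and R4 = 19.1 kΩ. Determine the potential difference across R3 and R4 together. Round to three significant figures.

V ≈ 2.60 V

Total series resistance ΣR = 74.2 + 62.2 + 1.02 + 19.1 = 156.5 kΩ.
R_{R3..R4} = 1.02 + 19.1 = 20.12 kΩ.
V = V_DC · R/ΣR = 20.2 × 0.1285 = 2.597 V.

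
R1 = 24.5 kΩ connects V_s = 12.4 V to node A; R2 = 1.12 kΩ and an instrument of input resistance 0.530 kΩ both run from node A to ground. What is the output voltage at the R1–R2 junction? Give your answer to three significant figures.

R2 ‖ R_L = (1.12 × 0.530)/(1.12 + 0.530) = 0.3598 kΩ.
Then V_out = V_s · R2'/(R1 + R2') = 12.4 × 0.3598/24.86 = 0.1794 V.
(Unloaded it would be 0.542 V; the load pulls it down.)

V_out ≈ 0.179 V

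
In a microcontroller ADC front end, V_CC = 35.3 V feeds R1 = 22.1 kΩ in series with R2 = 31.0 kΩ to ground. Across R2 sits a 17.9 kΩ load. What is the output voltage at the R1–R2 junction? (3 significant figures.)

V_out ≈ 12.0 V

The load sits in parallel with R2, giving an effective lower resistance R2' = R2·R_L/(R2+R_L) = 11.35 kΩ.
Voltage divider with the loaded lower leg: V_out = 35.3 × 11.35/(22.1 + 11.35) = 35.3 × 0.3393 = 11.98 V.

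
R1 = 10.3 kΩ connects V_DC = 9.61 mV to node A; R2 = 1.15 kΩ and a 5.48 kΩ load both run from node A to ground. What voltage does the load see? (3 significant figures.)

V_out ≈ 0.812 mV

R2 ‖ R_L = (1.15 × 5.48)/(1.15 + 5.48) = 0.9505 kΩ.
Voltage divider with the loaded lower leg: V_out = 9.61 × 0.9505/(10.3 + 0.9505) = 9.61 × 0.08449 = 0.8119 mV.
(Unloaded it would be 0.965 mV; the load pulls it down.)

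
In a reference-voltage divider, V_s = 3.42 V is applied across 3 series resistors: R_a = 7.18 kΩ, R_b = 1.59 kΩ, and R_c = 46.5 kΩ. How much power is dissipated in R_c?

P ≈ 0.178 mW

The common current is I = 3.42/55.27 = 0.06188 mA.
P(R_c) = I²·R_c = (0.06188)² × 46.5 = 0.1780 mW.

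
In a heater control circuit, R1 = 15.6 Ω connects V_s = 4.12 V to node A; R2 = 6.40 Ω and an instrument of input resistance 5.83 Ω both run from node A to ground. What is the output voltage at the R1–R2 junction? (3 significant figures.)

R2 ‖ R_L = (6.40 × 5.83)/(6.40 + 5.83) = 3.051 Ω.
Then V_out = V_s · R2'/(R1 + R2') = 4.12 × 3.051/18.65 = 0.6739 V.

V_out ≈ 0.674 V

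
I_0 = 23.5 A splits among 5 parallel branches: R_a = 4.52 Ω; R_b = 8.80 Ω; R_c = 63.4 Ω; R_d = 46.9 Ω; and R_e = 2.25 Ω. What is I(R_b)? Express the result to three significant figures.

I ≈ 3.27 A

ΣG = 1/4.52 + 1/8.80 + 1/63.4 + 1/46.9 + 1/2.25 = 0.8164.
By the current-divider rule, I = I_0 · G_k/ΣG = 23.5 × 0.1392 = 3.271 A.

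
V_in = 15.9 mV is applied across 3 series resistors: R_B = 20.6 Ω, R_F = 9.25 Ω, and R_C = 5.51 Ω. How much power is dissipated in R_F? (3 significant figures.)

P ≈ 1.87 µW

The common current is I = 15.9/35.36 = 0.4497 mA.
P = I²R = 0.2022 × 9.25 = 1.870 µW.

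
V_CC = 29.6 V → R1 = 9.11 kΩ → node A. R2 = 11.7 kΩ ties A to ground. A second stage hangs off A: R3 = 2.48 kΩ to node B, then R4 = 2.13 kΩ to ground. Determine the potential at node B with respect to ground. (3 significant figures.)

V_B ≈ 3.64 V

The second stage (R3 + R4 = 4.610 kΩ) loads node A in parallel with R2.
Effective lower resistance at A: R2 ‖ 4.610 = 3.307 kΩ.
V_A = 29.6 × 3.307/(9.11 + 3.307) = 7.883 V.
Then the unloaded second divider: V_B = V_A × R4/(R3+R4) = 7.883 × 0.4620 = 3.642 V.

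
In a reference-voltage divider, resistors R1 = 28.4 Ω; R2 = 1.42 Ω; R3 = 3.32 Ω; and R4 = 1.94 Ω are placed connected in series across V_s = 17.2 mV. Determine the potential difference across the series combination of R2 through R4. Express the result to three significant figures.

V ≈ 3.28 mV

ΣR = 28.4 + 1.42 + 3.32 + 1.94 = 35.08 Ω.
R_{R2..R4} = 1.42 + 3.32 + 1.94 = 6.680 Ω.
Voltage divider: V = V_s · (6.680 / 35.08) = 17.2 × 0.1904 = 3.275 mV.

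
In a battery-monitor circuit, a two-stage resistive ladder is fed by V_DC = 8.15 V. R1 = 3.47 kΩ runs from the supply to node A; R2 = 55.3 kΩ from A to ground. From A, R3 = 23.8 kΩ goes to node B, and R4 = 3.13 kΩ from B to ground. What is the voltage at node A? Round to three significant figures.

V_A ≈ 6.84 V

The second stage (R3 + R4 = 26.93 kΩ) loads node A in parallel with R2.
Effective lower resistance at A: R2 ‖ 26.93 = 18.11 kΩ.
First divider: V_A = V_DC · 18.11/(3.47 + 18.11) = 6.840 V.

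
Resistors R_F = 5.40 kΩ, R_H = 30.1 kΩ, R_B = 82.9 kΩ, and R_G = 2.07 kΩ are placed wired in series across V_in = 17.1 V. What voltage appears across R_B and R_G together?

V ≈ 12.1 V

Series total: ΣR = 5.40 + 30.1 + 82.9 + 2.07 = 120.5 kΩ.
R_{R_B..R_G} = 82.9 + 2.07 = 84.97 kΩ.
Voltage divider: V = V_in · (84.97 / 120.5) = 17.1 × 0.7053 = 12.06 V.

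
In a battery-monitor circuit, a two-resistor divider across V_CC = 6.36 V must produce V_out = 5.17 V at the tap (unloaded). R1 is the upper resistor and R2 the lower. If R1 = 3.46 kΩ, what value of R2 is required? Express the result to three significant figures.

Required fraction k = V_out/V_CC = 0.8129.
R2 = R1 · 0.8129/(1 − 0.8129) = 15.03 kΩ.

R2 ≈ 15.0 kΩ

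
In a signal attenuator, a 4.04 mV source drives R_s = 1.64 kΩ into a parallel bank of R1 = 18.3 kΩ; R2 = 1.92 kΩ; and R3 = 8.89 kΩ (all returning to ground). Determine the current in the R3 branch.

Equivalent of the parallel group: R_p = 1.454 kΩ.
Node voltage V_A = V_DC · R_p/(R_s + R_p) = 4.04 × 0.4699 = 1.898 mV.
Branch current I = V_A/R3 = 1.898/8.89 = 0.2135 µA.
(Equivalently: I_total = 1.306 µA, then current-divider fraction G_k/ΣG = 0.1635.)

I ≈ 0.214 µA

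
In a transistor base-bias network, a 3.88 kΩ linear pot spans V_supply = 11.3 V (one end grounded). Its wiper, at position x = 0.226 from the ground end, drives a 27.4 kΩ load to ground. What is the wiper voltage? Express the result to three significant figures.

V_out ≈ 2.49 V

Split the track: R_lower = x·R_p = 0.8769 kΩ, R_upper = (1−x)·R_p = 3.003 kΩ.
Lower segment in parallel with the load: 0.8769 ‖ 27.4 = 0.8497 kΩ.
Loaded-divider output: V_out = 11.3 × 0.2205 = 2.492 V.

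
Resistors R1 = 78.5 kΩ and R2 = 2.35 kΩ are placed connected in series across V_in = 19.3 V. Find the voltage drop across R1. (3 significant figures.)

Series total: ΣR = 78.5 + 2.35 = 80.85 kΩ.
Voltage divider: V = V_in · (78.50 / 80.85) = 19.3 × 0.9709 = 18.74 V.

V ≈ 18.7 V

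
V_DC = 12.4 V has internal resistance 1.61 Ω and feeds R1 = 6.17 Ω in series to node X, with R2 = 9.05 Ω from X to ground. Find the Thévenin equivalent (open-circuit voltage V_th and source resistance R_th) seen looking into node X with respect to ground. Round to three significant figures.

V_th ≈ 6.67 V, R_th ≈ 4.18 Ω

R1' = 1.61 + 6.17 = 7.780 Ω (source resistance + R1).
Open-circuit (no load on X): V_th = V_DC · R2/(R1' + R2) = 12.4 × 9.05/(7.780 + 9.05) = 6.668 V.
Looking into X with the source shorted: R_th = R1'·R2/(R1'+R2) = 7.780 × 9.05/16.83 = 4.184 Ω.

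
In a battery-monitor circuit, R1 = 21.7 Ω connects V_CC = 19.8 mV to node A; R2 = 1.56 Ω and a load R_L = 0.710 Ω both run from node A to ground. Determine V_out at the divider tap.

V_out ≈ 0.435 mV

First combine the lower leg with the load: R2 ‖ R_L = 0.4879 Ω.
Voltage divider with the loaded lower leg: V_out = 19.8 × 0.4879/(21.7 + 0.4879) = 19.8 × 0.02199 = 0.4354 mV.
(Unloaded it would be 1.33 mV; the load pulls it down.)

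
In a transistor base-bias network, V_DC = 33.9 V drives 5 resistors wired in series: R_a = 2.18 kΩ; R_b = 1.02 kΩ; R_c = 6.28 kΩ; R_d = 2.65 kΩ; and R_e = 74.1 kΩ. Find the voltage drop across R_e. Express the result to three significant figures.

V ≈ 29.1 V

Series total: ΣR = 2.18 + 1.02 + 6.28 + 2.65 + 74.1 = 86.23 kΩ.
Voltage divider: V = V_DC · (74.10 / 86.23) = 33.9 × 0.8593 = 29.13 V.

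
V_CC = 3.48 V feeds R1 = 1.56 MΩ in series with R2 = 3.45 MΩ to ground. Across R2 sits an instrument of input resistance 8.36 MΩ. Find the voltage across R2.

V_out ≈ 2.12 V

R2 ‖ R_L = (3.45 × 8.36)/(3.45 + 8.36) = 2.442 MΩ.
Then V_out = V_CC · R2'/(R1 + R2') = 3.48 × 2.442/4.002 = 2.124 V.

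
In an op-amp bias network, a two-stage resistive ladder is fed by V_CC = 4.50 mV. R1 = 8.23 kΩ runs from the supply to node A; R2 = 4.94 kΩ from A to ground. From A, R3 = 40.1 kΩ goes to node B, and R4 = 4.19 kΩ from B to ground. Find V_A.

V_A ≈ 1.58 mV

The second stage (R3 + R4 = 44.29 kΩ) loads node A in parallel with R2.
R2 ‖ (R3+R4) = 4.444 kΩ.
So V_A = 4.50 × 0.3507 = 1.578 mV.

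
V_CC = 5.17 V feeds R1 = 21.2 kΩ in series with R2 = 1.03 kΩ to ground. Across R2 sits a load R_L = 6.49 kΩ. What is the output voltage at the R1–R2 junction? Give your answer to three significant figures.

V_out ≈ 0.208 V

The load sits in parallel with R2, giving an effective lower resistance R2' = R2·R_L/(R2+R_L) = 0.8889 kΩ.
Now apply the divider: V_out = 5.17 × 0.04024 = 0.2081 V.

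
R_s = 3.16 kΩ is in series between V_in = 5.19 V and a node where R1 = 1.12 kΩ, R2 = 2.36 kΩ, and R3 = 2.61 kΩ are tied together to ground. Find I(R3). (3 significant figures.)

I ≈ 0.312 mA

Combine the parallel branches: R_p = (1/1.12 + 1/2.36 + 1/2.61)⁻¹ = 0.5883 kΩ.
V_A by voltage divider: V_A = 5.19 × 0.5883/(3.16 + 0.5883) = 0.8146 V.
Branch current I = V_A/R3 = 0.8146/2.61 = 0.3121 mA.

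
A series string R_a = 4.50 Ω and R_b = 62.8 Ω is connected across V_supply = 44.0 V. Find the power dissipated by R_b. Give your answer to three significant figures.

Series current I = V_supply/ΣR = 44.0/67.30 = 0.6538 A.
P(R_b) = I²·R_b = (0.6538)² × 62.8 = 26.84 W.

P ≈ 26.8 W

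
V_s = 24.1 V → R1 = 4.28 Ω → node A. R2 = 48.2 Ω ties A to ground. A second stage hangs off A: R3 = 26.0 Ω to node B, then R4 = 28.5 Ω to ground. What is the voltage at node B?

Node A sees R2 in parallel with the series input of stage 2, R3 + R4 = 54.50 Ω.
R2 ‖ (R3+R4) = 25.58 Ω.
So V_A = 24.1 × 0.8567 = 20.65 V.
Stage 2 is unloaded, so V_B = V_A · R4/(R3+R4) = 20.65 × 28.5/54.50 = 10.80 V.

V_B ≈ 10.8 V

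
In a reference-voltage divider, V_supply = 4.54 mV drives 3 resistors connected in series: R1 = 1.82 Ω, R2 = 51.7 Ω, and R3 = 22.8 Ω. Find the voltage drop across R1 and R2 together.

Series total: ΣR = 1.82 + 51.7 + 22.8 = 76.32 Ω.
R_{R1..R2} = 1.82 + 51.7 = 53.52 Ω.
By the voltage-divider rule, V = 4.54 × 53.52/76.32 = 3.184 mV.

V ≈ 3.18 mV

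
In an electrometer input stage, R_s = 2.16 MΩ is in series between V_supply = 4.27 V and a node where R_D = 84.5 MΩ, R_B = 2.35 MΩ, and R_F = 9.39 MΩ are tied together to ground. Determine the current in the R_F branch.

I ≈ 0.209 µA

Parallel bank: R_p = 1/(1/84.5 + 1/2.35 + 1/9.39) = 1.839 MΩ.
V_A = 4.27 × 1.839/3.999 = 1.963 V.
Branch current I = V_A/R_F = 1.963/9.39 = 0.2091 µA.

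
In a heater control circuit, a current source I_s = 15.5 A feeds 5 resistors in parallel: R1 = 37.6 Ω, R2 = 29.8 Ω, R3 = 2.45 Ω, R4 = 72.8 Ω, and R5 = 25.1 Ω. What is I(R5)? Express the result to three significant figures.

Conductances: ΣG = 1/37.6 + 1/29.8 + 1/2.45 + 1/72.8 + 1/25.1 = 0.5219 (1/Ω).
By the current-divider rule, I = I_s · G_k/ΣG = 15.5 × 0.07634 = 1.183 A.

I ≈ 1.18 A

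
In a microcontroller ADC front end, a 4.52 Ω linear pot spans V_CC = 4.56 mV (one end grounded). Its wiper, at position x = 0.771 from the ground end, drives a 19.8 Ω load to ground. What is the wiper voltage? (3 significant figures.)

V_out ≈ 3.38 mV

Split the track: R_lower = x·R_p = 3.485 Ω, R_upper = (1−x)·R_p = 1.035 Ω.
Lower segment in parallel with the load: 3.485 ‖ 19.8 = 2.963 Ω.
V_out = 4.56 × 2.963/(1.035 + 2.963) = 3.380 mV.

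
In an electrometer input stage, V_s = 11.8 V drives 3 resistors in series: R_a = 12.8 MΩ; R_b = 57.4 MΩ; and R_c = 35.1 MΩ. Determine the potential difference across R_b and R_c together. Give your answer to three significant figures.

ΣR = 12.8 + 57.4 + 35.1 = 105.3 MΩ.
R_{R_b..R_c} = 57.4 + 35.1 = 92.50 MΩ.
V = V_s · R/ΣR = 11.8 × 0.8784 = 10.37 V.

V ≈ 10.4 V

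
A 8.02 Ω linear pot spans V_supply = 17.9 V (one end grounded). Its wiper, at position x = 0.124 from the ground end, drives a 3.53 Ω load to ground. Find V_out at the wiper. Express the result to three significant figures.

The pot divides into 7.026 Ω above the wiper and 0.9945 Ω below.
Lower segment in parallel with the load: 0.9945 ‖ 3.53 = 0.7759 Ω.
Then V_out = V_supply · 0.7759/(7.026 + 0.7759) = 1.780 V.

V_out ≈ 1.78 V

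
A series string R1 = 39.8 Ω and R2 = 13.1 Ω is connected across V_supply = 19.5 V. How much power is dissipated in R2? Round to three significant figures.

Series current I = V_supply/ΣR = 19.5/52.90 = 0.3686 A.
P(R2) = I²·R2 = (0.3686)² × 13.1 = 1.780 W.

P ≈ 1.78 W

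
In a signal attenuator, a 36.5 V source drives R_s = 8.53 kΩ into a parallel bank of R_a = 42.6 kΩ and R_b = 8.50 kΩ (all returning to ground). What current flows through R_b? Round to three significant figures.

Parallel bank: R_p = 1/(1/42.6 + 1/8.50) = 7.086 kΩ.
V_A by voltage divider: V_A = 36.5 × 7.086/(8.53 + 7.086) = 16.56 V.
Branch current I = V_A/R_b = 16.56/8.50 = 1.949 mA.

I ≈ 1.95 mA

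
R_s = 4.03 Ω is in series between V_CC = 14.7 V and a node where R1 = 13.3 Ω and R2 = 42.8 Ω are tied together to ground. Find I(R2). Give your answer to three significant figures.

I ≈ 0.246 A

Combine the parallel branches: R_p = (1/13.3 + 1/42.8)⁻¹ = 10.15 Ω.
V_A = 14.7 × 10.15/14.18 = 10.52 V.
Branch current I = V_A/R2 = 10.52/42.8 = 0.2458 A.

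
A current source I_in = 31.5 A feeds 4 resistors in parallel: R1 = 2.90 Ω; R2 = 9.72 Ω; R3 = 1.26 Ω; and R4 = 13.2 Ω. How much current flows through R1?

ΣG = 1/2.90 + 1/9.72 + 1/1.26 + 1/13.2 = 1.317.
By the current-divider rule, I = I_in · G_k/ΣG = 31.5 × 0.2618 = 8.247 A.

I ≈ 8.25 A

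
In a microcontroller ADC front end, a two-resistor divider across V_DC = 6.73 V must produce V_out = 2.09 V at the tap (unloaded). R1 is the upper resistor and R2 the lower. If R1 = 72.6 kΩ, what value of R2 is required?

R2 ≈ 32.7 kΩ

V_out/V_DC = R2/(R1+R2) = 0.3105.
Rearranging, R2 = R1·k/(1−k) = 72.6 × 0.4504 = 32.70 kΩ.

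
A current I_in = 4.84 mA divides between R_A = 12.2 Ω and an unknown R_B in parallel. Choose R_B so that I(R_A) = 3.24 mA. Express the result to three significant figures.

R_B ≈ 24.7 Ω

The fraction through R_A equals R_B/(R_A+R_B).
3.24/4.84 = R_B/(R_A + R_B) → R_B = R_A · (0.6694)/(1 − 0.6694) = 12.2 × 2.025 = 24.71 Ω.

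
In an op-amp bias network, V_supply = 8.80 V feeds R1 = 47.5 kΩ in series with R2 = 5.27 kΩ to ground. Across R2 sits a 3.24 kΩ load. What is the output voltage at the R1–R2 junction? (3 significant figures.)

V_out ≈ 0.357 V

First combine the lower leg with the load: R2 ‖ R_L = 2.006 kΩ.
Voltage divider with the loaded lower leg: V_out = 8.80 × 2.006/(47.5 + 2.006) = 8.80 × 0.04053 = 0.3567 V.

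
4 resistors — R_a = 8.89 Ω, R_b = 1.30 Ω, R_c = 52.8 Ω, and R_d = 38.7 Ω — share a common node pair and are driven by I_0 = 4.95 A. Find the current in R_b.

Total conductance ΣG = 1/8.89 + 1/1.30 + 1/52.8 + 1/38.7 = 0.9265 (units of 1/Ω).
Current divider: I(R_b) = I_0 · G_k/ΣG = 4.95 × (0.7692/0.9265) = 4.95 × 0.8303 = 4.110 A.

I ≈ 4.11 A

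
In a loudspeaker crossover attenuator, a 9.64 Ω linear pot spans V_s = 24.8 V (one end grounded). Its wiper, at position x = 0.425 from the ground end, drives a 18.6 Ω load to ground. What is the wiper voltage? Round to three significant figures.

V_out ≈ 9.36 V

Lower segment x·R_p = 4.097 Ω; upper segment (1−x)·R_p = 5.543 Ω.
Lower segment in parallel with the load: 4.097 ‖ 18.6 = 3.357 Ω.
Loaded-divider output: V_out = 24.8 × 0.3772 = 9.355 V.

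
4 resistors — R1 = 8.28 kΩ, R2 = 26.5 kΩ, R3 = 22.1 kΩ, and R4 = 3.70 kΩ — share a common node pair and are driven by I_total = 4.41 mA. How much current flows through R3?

Total conductance ΣG = 1/8.28 + 1/26.5 + 1/22.1 + 1/3.70 = 0.4740 (units of 1/kΩ).
By the current-divider rule, I = I_total · G_k/ΣG = 4.41 × 0.09546 = 0.4210 mA.

I ≈ 0.421 mA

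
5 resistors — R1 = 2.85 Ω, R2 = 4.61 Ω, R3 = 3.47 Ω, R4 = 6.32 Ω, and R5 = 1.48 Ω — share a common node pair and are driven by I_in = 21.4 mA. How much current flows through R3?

ΣG = 1/2.85 + 1/4.61 + 1/3.47 + 1/6.32 + 1/1.48 = 1.690.
Current divider: I(R3) = I_in · G_k/ΣG = 21.4 × (0.2882/1.690) = 21.4 × 0.1705 = 3.649 mA.

I ≈ 3.65 mA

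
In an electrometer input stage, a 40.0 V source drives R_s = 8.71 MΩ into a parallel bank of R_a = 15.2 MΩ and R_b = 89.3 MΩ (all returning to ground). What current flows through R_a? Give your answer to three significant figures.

Combine the parallel branches: R_p = (1/15.2 + 1/89.3)⁻¹ = 12.99 MΩ.
V_A = 40.0 × 12.99/21.70 = 23.94 V.
I(R_a) = V_A / R_a = 23.94/15.2 = 1.575 µA.
(Equivalently: I_total = 1.843 µA, then current-divider fraction G_k/ΣG = 0.8545.)

I ≈ 1.58 µA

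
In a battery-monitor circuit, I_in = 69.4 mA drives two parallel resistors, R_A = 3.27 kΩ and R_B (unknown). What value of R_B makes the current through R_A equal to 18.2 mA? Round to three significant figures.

Two-branch current divider: I_A = I_in · R_B/(R_A + R_B).
18.2/69.4 = R_B/(R_A + R_B) → R_B = R_A · (0.2622)/(1 − 0.2622) = 3.27 × 0.3555 = 1.162 kΩ.

R_B ≈ 1.16 kΩ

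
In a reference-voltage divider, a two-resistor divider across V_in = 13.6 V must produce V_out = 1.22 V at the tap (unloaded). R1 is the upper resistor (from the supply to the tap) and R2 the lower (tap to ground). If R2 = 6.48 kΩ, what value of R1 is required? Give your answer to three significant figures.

R1 ≈ 65.8 kΩ

Required fraction k = V_out/V_in = 0.08971.
So R1 = R2 · (V_in/V_out − 1) = 6.48 × (13.6/1.22 − 1) = 6.48 × 10.15 = 65.76 kΩ.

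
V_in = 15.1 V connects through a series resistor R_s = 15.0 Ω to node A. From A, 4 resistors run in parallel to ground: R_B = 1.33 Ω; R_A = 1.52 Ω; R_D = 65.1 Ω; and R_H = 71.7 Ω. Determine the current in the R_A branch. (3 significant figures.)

Equivalent of the parallel group: R_p = 0.6949 Ω.
V_A = 15.1 × 0.6949/15.69 = 0.6685 V.
Branch current I = V_A/R_A = 0.6685/1.52 = 0.4398 A.

I ≈ 0.440 A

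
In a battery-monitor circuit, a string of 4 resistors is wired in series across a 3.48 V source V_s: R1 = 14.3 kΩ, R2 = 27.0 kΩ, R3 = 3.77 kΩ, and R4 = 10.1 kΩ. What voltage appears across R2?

V ≈ 1.70 V

Series total: ΣR = 14.3 + 27.0 + 3.77 + 10.1 = 55.17 kΩ.
V = V_s · R/ΣR = 3.48 × 0.4894 = 1.703 V.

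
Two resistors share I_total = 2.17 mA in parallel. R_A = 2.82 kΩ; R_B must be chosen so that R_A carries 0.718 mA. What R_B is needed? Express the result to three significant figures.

The fraction through R_A equals R_B/(R_A+R_B).
With f = 0.3309, R_B = R_A · f/(1−f) = 2.82 × 0.4945 = 1.394 kΩ.

R_B ≈ 1.39 kΩ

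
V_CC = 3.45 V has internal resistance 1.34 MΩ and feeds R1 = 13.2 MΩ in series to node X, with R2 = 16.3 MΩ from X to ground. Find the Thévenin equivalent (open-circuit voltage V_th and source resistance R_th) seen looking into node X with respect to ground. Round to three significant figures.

R1' = 1.34 + 13.2 = 14.54 MΩ (source resistance + R1).
With X open, the divider is unloaded: V_th = 3.45 × 16.3/30.84 = 1.823 V.
Zeroing V_CC shorts the top of R1' to ground, so R_th = R1' ‖ R2 = 7.685 MΩ.

V_th ≈ 1.82 V, R_th ≈ 7.68 MΩ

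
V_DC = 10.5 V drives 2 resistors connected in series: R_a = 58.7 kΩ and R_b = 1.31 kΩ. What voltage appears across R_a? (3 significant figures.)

Series total: ΣR = 58.7 + 1.31 = 60.01 kΩ.
Voltage divider: V = V_DC · (58.70 / 60.01) = 10.5 × 0.9782 = 10.27 V.

V ≈ 10.3 V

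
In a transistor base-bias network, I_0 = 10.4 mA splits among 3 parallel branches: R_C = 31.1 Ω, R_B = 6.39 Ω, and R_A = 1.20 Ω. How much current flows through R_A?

I ≈ 8.48 mA

Total conductance ΣG = 1/31.1 + 1/6.39 + 1/1.20 = 1.022 (units of 1/Ω).
R_A takes the fraction G_k/ΣG = 0.8333/1.022 = 0.8154, so I = 10.4 × 0.8154 = 8.480 mA.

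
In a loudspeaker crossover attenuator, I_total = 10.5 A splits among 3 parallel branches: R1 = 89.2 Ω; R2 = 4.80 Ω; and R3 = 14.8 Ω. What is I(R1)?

ΣG = 1/89.2 + 1/4.80 + 1/14.8 = 0.2871.
R1 takes the fraction G_k/ΣG = 0.01121/0.2871 = 0.03905, so I = 10.5 × 0.03905 = 0.4100 A.

I ≈ 0.410 A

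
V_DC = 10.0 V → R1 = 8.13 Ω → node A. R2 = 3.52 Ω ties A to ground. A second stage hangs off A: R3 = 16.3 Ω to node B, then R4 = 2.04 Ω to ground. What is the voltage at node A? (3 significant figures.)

V_A ≈ 2.66 V

The second stage (R3 + R4 = 18.34 Ω) loads node A in parallel with R2.
Effective lower resistance at A: R2 ‖ 18.34 = 2.953 Ω.
First divider: V_A = V_DC · 2.953/(8.13 + 2.953) = 2.665 V.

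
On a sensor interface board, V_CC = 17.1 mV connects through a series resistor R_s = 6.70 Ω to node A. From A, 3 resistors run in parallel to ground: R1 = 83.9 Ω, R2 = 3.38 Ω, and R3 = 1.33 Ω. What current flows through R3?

I ≈ 1.59 mA

Combine the parallel branches: R_p = (1/83.9 + 1/3.38 + 1/1.33)⁻¹ = 0.9437 Ω.
V_A by voltage divider: V_A = 17.1 × 0.9437/(6.70 + 0.9437) = 2.111 mV.
I(R3) = V_A / R3 = 2.111/1.33 = 1.587 mA.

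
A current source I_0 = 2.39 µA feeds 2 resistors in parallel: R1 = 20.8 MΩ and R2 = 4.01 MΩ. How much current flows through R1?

I ≈ 0.386 µA

For two parallel branches, I_k = I_0 · (other R)/(sum of R).
So I = 2.39 × 4.01/24.81 = 0.3863 µA.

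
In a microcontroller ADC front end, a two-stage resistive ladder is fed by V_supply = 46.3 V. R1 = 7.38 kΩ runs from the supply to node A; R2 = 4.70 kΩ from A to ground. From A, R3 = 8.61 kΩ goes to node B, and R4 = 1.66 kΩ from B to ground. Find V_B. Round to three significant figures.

Node A sees R2 in parallel with the series input of stage 2, R3 + R4 = 10.27 kΩ.
R2 ‖ (R3+R4) = 3.224 kΩ.
So V_A = 46.3 × 0.3041 = 14.08 V.
Then the unloaded second divider: V_B = V_A × R4/(R3+R4) = 14.08 × 0.1616 = 2.276 V.

V_B ≈ 2.28 V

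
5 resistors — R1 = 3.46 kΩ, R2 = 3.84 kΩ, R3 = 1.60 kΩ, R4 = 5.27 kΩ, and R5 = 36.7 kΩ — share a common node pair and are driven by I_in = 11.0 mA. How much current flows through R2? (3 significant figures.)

I ≈ 2.06 mA

Conductances: ΣG = 1/3.46 + 1/3.84 + 1/1.60 + 1/5.27 + 1/36.7 = 1.391 (1/kΩ).
By the current-divider rule, I = I_in · G_k/ΣG = 11.0 × 0.1872 = 2.059 mA.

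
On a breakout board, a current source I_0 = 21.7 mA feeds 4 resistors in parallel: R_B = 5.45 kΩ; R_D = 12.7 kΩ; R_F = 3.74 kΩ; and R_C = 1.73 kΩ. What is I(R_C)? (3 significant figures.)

Total conductance ΣG = 1/5.45 + 1/12.7 + 1/3.74 + 1/1.73 = 1.108 (units of 1/kΩ).
By the current-divider rule, I = I_0 · G_k/ΣG = 21.7 × 0.5219 = 11.32 mA.

I ≈ 11.3 mA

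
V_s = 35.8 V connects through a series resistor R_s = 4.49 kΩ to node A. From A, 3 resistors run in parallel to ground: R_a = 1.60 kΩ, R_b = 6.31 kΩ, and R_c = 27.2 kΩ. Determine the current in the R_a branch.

I ≈ 4.78 mA

Combine the parallel branches: R_p = (1/1.60 + 1/6.31 + 1/27.2)⁻¹ = 1.219 kΩ.
Node voltage V_A = V_s · R_p/(R_s + R_p) = 35.8 × 0.2135 = 7.645 V.
Branch current I = V_A/R_a = 7.645/1.60 = 4.778 mA.
(Check via current divider: I_total = 6.271 mA; share G_k/ΣG = 0.7620 → same result.)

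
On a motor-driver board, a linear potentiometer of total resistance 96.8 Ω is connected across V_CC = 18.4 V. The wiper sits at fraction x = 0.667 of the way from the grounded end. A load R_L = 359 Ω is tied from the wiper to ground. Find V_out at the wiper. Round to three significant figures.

Split the track: R_lower = x·R_p = 64.57 Ω, R_upper = (1−x)·R_p = 32.23 Ω.
R_L loads the lower segment: effective lower R = 54.72 Ω.
Then V_out = V_CC · 54.72/(32.23 + 54.72) = 11.58 V.

V_out ≈ 11.6 V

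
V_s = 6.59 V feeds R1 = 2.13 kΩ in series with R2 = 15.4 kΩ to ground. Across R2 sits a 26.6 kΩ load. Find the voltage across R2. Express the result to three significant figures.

V_out ≈ 5.41 V

First combine the lower leg with the load: R2 ‖ R_L = 9.753 kΩ.
Voltage divider with the loaded lower leg: V_out = 6.59 × 9.753/(2.13 + 9.753) = 6.59 × 0.8208 = 5.409 V.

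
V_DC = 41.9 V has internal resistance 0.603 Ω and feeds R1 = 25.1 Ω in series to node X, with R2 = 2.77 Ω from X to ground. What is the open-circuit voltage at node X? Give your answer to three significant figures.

R1' = 0.603 + 25.1 = 25.70 Ω (source resistance + R1).
With X open, the divider is unloaded: V_th = 41.9 × 2.77/28.47 = 4.076 V.

V_th ≈ 4.08 V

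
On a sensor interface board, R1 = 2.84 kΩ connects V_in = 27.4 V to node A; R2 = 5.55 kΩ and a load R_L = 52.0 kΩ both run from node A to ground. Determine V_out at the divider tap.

The load sits in parallel with R2, giving an effective lower resistance R2' = R2·R_L/(R2+R_L) = 5.015 kΩ.
Now apply the divider: V_out = 27.4 × 0.6384 = 17.49 V.
(Unloaded it would be 18.1 V; the load pulls it down.)

V_out ≈ 17.5 V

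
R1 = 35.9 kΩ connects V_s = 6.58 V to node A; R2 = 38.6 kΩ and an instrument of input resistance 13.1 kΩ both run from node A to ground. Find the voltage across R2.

R2 ‖ R_L = (38.6 × 13.1)/(38.6 + 13.1) = 9.781 kΩ.
Now apply the divider: V_out = 6.58 × 0.2141 = 1.409 V.
(Unloaded it would be 3.41 V; the load pulls it down.)

V_out ≈ 1.41 V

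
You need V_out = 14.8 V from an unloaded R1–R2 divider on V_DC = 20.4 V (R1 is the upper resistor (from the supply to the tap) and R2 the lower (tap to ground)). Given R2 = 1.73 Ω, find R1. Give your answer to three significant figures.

R1 ≈ 0.655 Ω

The divider ratio is R2/(R1+R2) = 14.8/20.4 = 0.7255.
So R1 = R2 · (V_DC/V_out − 1) = 1.73 × (20.4/14.8 − 1) = 1.73 × 0.3784 = 0.6546 Ω.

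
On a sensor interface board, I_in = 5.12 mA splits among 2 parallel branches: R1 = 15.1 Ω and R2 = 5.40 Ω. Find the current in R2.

I ≈ 3.77 mA

Two-branch current divider: I_k = I_in · R_other/(R_1 + R_2).
So I = 5.12 × 15.1/20.50 = 3.771 mA.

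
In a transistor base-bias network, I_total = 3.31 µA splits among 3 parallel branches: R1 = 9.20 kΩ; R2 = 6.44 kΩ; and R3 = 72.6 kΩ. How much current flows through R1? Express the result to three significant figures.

I ≈ 1.30 µA

Total conductance ΣG = 1/9.20 + 1/6.44 + 1/72.6 = 0.2777 (units of 1/kΩ).
R1 takes the fraction G_k/ΣG = 0.1087/0.2777 = 0.3913, so I = 3.31 × 0.3913 = 1.295 µA.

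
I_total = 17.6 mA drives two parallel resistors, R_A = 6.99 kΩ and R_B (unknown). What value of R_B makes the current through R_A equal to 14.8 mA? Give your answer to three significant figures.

R_B ≈ 36.9 kΩ

Two-branch current divider: I_A = I_total · R_B/(R_A + R_B).
14.8/17.6 = R_B/(R_A + R_B) → R_B = R_A · (0.8409)/(1 − 0.8409) = 6.99 × 5.286 = 36.95 kΩ.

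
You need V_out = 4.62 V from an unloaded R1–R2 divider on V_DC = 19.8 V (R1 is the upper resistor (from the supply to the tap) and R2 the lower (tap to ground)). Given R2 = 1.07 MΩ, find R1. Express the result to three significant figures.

The divider ratio is R2/(R1+R2) = 4.62/19.8 = 0.2333.
So R1 = R2 · (V_DC/V_out − 1) = 1.07 × (19.8/4.62 − 1) = 1.07 × 3.286 = 3.516 MΩ.

R1 ≈ 3.52 MΩ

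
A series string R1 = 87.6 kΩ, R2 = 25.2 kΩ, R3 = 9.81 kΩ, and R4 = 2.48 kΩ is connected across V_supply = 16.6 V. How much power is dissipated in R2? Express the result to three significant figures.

The common current is I = 16.6/125.1 = 0.1327 mA.
V(R2) = I·R = 3.344 V; P = V·I = 3.344 × 0.1327 = 0.4438 mW.

P ≈ 0.444 mW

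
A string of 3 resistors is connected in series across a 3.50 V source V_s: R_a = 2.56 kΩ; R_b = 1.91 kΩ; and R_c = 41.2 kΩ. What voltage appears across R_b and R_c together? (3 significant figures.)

Total series resistance ΣR = 2.56 + 1.91 + 41.2 = 45.67 kΩ.
R_{R_b..R_c} = 1.91 + 41.2 = 43.11 kΩ.
V = V_s · R/ΣR = 3.50 × 0.9439 = 3.304 V.

V ≈ 3.30 V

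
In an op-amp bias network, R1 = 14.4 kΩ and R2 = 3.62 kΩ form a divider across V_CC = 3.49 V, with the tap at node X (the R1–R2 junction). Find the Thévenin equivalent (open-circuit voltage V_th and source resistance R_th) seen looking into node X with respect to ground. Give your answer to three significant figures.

V_th is the unloaded tap voltage: V_CC · R2/(R1+R2) = 3.49 × 0.2009 = 0.7011 V.
Zeroing V_CC shorts the top of R1 to ground, so R_th = R1 ‖ R2 = 2.893 kΩ.

V_th ≈ 0.701 V, R_th ≈ 2.89 kΩ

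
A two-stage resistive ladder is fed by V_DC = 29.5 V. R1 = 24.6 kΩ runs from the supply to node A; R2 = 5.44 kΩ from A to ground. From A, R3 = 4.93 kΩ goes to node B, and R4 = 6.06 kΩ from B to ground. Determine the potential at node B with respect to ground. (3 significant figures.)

V_B ≈ 2.10 V

Looking into the second stage from A: R3 + R4 = 10.99 kΩ appears in parallel with R2.
Effective lower resistance at A: R2 ‖ 10.99 = 3.639 kΩ.
V_A = 29.5 × 3.639/(24.6 + 3.639) = 3.801 V.
V_B = V_A × 0.5514 = 2.096 V.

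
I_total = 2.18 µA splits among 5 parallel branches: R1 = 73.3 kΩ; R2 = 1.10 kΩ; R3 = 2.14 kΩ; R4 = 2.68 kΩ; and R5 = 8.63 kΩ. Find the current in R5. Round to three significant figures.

Conductances: ΣG = 1/73.3 + 1/1.10 + 1/2.14 + 1/2.68 + 1/8.63 = 1.879 (1/kΩ).
Current divider: I(R5) = I_total · G_k/ΣG = 2.18 × (0.1159/1.879) = 2.18 × 0.06167 = 0.1344 µA.

I ≈ 0.134 µA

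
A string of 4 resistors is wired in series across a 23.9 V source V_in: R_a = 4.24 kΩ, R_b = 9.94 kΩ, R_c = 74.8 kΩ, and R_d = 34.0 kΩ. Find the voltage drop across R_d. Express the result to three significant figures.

V ≈ 6.61 V

Total series resistance ΣR = 4.24 + 9.94 + 74.8 + 34.0 = 123.0 kΩ.
V = V_in · R/ΣR = 23.9 × 0.2765 = 6.608 V.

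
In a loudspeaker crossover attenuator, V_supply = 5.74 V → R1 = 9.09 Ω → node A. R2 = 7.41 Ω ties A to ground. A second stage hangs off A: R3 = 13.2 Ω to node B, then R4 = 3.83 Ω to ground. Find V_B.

V_B ≈ 0.468 V

Node A sees R2 in parallel with the series input of stage 2, R3 + R4 = 17.03 Ω.
R2 ‖ (R3+R4) = 5.163 Ω.
So V_A = 5.74 × 0.3623 = 2.079 V.
Stage 2 is unloaded, so V_B = V_A · R4/(R3+R4) = 2.079 × 3.83/17.03 = 0.4676 V.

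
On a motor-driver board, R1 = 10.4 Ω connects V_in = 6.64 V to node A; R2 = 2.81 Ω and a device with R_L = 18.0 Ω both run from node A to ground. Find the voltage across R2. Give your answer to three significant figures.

First combine the lower leg with the load: R2 ‖ R_L = 2.431 Ω.
Then V_out = V_in · R2'/(R1 + R2') = 6.64 × 2.431/12.83 = 1.258 V.

V_out ≈ 1.26 V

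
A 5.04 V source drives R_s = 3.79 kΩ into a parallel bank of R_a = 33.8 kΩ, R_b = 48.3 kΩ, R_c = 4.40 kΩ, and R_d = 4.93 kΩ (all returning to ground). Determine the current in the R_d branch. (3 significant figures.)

I ≈ 0.362 mA

Combine the parallel branches: R_p = (1/33.8 + 1/48.3 + 1/4.40 + 1/4.93)⁻¹ = 2.082 kΩ.
V_A = 5.04 × 2.082/5.872 = 1.787 V.
I(R_d) = V_A / R_d = 1.787/4.93 = 0.3624 mA.
(Check via current divider: I_total = 0.8584 mA; share G_k/ΣG = 0.4222 → same result.)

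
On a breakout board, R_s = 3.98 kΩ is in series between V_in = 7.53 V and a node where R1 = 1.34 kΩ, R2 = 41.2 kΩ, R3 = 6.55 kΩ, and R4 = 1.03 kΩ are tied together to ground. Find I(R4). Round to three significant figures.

Parallel bank: R_p = 1/(1/1.34 + 1/41.2 + 1/6.55 + 1/1.03) = 0.5280 kΩ.
Node voltage V_A = V_in · R_p/(R_s + R_p) = 7.53 × 0.1171 = 0.8819 V.
I(R4) = V_A / R4 = 0.8819/1.03 = 0.8562 mA.
(Equivalently: I_total = 1.670 mA, then current-divider fraction G_k/ΣG = 0.5126.)

I ≈ 0.856 mA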